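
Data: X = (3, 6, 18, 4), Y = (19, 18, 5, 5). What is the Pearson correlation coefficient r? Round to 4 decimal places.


r = sum((xi-xbar)(yi-ybar)) / sqrt(sum((xi-xbar)^2) * sum((yi-ybar)^2))
n = 4, xbar = 31/4 = 7.75, ybar = 47/4 = 11.75
Sxy = sum((xi-xbar)(yi-ybar)) = -89.25
Sxx = sum((xi-xbar)^2) = 144.75
Syy = sum((yi-ybar)^2) = 182.75
sqrt(Sxx*Syy) ≈ 162.643975
r = Sxy / sqrt(Sxx*Syy) = -89.25 / 162.643975 ≈ -0.548745

-0.5487


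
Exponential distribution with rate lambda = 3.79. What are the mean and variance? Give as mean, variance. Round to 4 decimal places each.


mean = 1/lam, var = 1/lam^2
mean = 1 / 3.79 = 100/379 ≈ 0.263852
lam^2 = 3.79^2 = 14.3641
var = 1 / 14.3641 ≈ 0.069618

0.2639, 0.0696


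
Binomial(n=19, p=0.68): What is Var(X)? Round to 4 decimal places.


Var = n*p*(1-p) = 19 * 0.68 * 0.32 = 4.1344

4.1344


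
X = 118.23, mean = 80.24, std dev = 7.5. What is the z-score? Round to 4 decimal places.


z = (X - mu) / sigma
X - mu = 118.23 - 80.24 = 37.99
z = 37.99 / 7.5 = 3799/750 ≈ 5.065333

5.0653


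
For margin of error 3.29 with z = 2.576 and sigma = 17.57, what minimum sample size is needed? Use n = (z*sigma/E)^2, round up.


z*sigma/E = 2.576 * 17.57 / 3.29 = 80822/5875 ≈ 13.756936
(z*sigma/E)^2 ≈ 189.253293
round up: n = 190

190


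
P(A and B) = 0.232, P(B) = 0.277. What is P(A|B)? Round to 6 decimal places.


P(A|B) = P(A and B) / P(B) = 0.232 / 0.277 = 232/277 ≈ 0.83754513

0.837545


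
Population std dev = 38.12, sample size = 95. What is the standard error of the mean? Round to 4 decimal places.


SE = sigma / sqrt(n)
sqrt(95) ≈ 9.746794
SE = 38.12 / 9.746794 ≈ 3.911029

3.9110


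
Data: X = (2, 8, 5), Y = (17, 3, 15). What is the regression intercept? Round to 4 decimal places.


a = ybar - b*xbar, where b = sum((xi-xbar)(yi-ybar)) / sum((xi-xbar)^2)
n = 3, xbar = 15/3 = 5, ybar = 35/3 ≈ 11.666667
Sxy = sum((xi-xbar)(yi-ybar)) = -42
Sxx = sum((xi-xbar)^2) = 18
b = Sxy / Sxx = -7/3 ≈ -2.333333
a = 11.666667 - (-2.333333) * 5 = 70/3 ≈ 23.333333

23.3333


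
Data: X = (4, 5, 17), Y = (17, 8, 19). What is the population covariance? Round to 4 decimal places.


Cov = (1/n)*sum((xi-xbar)(yi-ybar))
n = 3, xbar = 26/3 ≈ 8.666667, ybar = 44/3 ≈ 14.666667
sum((xi-xbar)(yi-ybar)) = 149/3 ≈ 49.666667
Cov = 49.666667 / 3 = 149/9 ≈ 16.555556

16.5556


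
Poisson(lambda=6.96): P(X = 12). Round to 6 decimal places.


P = e^(-lam) * lam^k / k!
e^(-6.96) ≈ 0.0009490966
lam^k = 6.96^12 ≈ 12921438810.676765
k! = 12! = 479001600
P = 0.0009490966 * 12921438810.676765 / 479001600 ≈ 0.025603

0.025603


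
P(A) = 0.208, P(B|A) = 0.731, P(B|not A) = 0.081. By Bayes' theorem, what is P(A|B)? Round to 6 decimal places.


P(A|B) = P(B|A)*P(A) / P(B), P(B) = P(B|A)*P(A) + P(B|not A)*P(not A)
P(B|A)*P(A) = 0.731 * 0.208 = 0.152048
P(B|not A)*P(not A) = 0.081 * 0.792 = 0.064152
P(B) = 0.152048 + 0.064152 = 0.2162
P(A|B) = 0.152048 / 0.2162 ≈ 0.70327475

0.703275


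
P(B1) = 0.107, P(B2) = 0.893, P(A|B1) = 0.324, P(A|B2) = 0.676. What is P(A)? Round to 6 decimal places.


P(A) = P(A|B1)*P(B1) + P(A|B2)*P(B2)
P(A|B1)*P(B1) = 0.324 * 0.107 = 0.034668
P(A|B2)*P(B2) = 0.676 * 0.893 = 0.603668
P(A) = 0.034668 + 0.603668 = 0.638336

0.638336


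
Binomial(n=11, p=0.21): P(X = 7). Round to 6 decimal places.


P = C(n,k) * p^k * (1-p)^(n-k)
C(11,7) = 330
p^k = 0.21^7 ≈ 0.00001801089
(1-p)^(n-k) = 0.79^4 ≈ 0.3895008
P = 330 * 0.00001801089 * 0.3895008 ≈ 0.002315

0.002315


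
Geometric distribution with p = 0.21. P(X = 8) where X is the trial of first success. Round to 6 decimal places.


P = (1-p)^(k-1) * p
(1-p)^(k-1) = 0.79^7 ≈ 0.1920391
P = 0.1920391 * 0.21 ≈ 0.04032821

0.040328


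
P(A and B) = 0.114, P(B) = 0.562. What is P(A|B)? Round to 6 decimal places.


P(A|B) = P(A and B) / P(B) = 0.114 / 0.562 = 57/281 ≈ 0.20284698

0.202847


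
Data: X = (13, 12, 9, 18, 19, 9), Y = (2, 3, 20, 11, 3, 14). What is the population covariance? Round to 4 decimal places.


Cov = (1/n)*sum((xi-xbar)(yi-ybar))
n = 6, xbar = 80/6 = 40/3 ≈ 13.333333, ybar = 53/6 ≈ 8.833333
sum((xi-xbar)(yi-ybar)) = -251/3 ≈ -83.666667
Cov = -83.666667 / 6 = -251/18 ≈ -13.944444

-13.9444


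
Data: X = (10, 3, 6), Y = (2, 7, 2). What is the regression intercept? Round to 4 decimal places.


a = ybar - b*xbar, where b = sum((xi-xbar)(yi-ybar)) / sum((xi-xbar)^2)
n = 3, xbar = 19/3 ≈ 6.333333, ybar = 11/3 ≈ 3.666667
Sxy = sum((xi-xbar)(yi-ybar)) = -50/3 ≈ -16.666667
Sxx = sum((xi-xbar)^2) = 74/3 ≈ 24.666667
b = Sxy / Sxx = -25/37 ≈ -0.675676
a = 3.666667 - (-0.675676) * 6.333333 = 294/37 ≈ 7.945946

7.9459


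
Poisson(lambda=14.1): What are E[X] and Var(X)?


E[X] = Var(X) = lambda = 14.1

14.1, 14.1


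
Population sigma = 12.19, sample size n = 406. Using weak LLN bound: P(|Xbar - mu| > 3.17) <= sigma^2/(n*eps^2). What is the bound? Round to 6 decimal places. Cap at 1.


bound = min(1, sigma^2/(n*eps^2))
sigma^2 = 12.19^2 = 148.5961
n*eps^2 = 406 * 3.17^2 = 406 * 10.0489 = 4079.8534
sigma^2/(n*eps^2) = 148.5961 / 4079.8534 ≈ 0.03642192

0.036422


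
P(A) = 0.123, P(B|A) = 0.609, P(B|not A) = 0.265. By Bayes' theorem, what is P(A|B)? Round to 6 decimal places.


P(A|B) = P(B|A)*P(A) / P(B), P(B) = P(B|A)*P(A) + P(B|not A)*P(not A)
P(B|A)*P(A) = 0.609 * 0.123 = 0.074907
P(B|not A)*P(not A) = 0.265 * 0.877 = 0.232405
P(B) = 0.074907 + 0.232405 = 0.307312
P(A|B) = 0.074907 / 0.307312 ≈ 0.24374902

0.243749


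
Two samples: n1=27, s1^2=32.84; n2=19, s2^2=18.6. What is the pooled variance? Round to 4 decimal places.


sp^2 = ((n1-1)*s1^2 + (n2-1)*s2^2)/(n1+n2-2)
(n1-1)*s1^2 = 26 * 32.84 = 853.84
(n2-1)*s2^2 = 18 * 18.6 = 334.8
numerator = 853.84 + 334.8 = 1188.64
n1+n2-2 = 44
sp^2 = 1188.64 / 44 = 7429/275 ≈ 27.014545

27.0145


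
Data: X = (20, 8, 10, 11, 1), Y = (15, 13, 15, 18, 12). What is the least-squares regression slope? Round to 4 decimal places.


b = sum((xi-xbar)(yi-ybar)) / sum((xi-xbar)^2)
n = 5, xbar = 50/5 = 10, ybar = 73/5 = 14.6
Sxy = sum((xi-xbar)(yi-ybar)) = 34
Sxx = sum((xi-xbar)^2) = 186
b = Sxy / Sxx = 17/93 ≈ 0.182796

0.1828


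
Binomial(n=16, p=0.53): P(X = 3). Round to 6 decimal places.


P = C(n,k) * p^k * (1-p)^(n-k)
C(16,3) = 560
p^k = 0.53^3 = 0.148877
(1-p)^(n-k) = 0.47^13 ≈ 0.00005461000
P = 560 * 0.148877 * 0.00005461000 ≈ 0.004553

0.004553


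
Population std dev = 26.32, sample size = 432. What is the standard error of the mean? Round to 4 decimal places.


SE = sigma / sqrt(n)
sqrt(432) ≈ 20.784610
SE = 26.32 / 20.784610 ≈ 1.266322

1.2663


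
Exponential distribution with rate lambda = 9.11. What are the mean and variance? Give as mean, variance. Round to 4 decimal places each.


mean = 1/lam, var = 1/lam^2
mean = 1 / 9.11 = 100/911 ≈ 0.109769
lam^2 = 9.11^2 = 82.9921
var = 1 / 82.9921 ≈ 0.012049

0.1098, 0.0120


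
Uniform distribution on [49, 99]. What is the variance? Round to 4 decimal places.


Var = (b-a)^2 / 12
(b-a)^2 = (99 - 49)^2 = 2500
Var = 2500/12 ≈ 208.333333

208.3333


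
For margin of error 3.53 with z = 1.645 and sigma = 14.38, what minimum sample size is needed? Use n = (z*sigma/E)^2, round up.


z*sigma/E = 1.645 * 14.38 / 3.53 ≈ 6.701161
(z*sigma/E)^2 ≈ 44.905565
round up: n = 45

45


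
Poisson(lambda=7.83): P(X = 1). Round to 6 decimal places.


P = e^(-lam) * lam^k / k!
e^(-7.83) ≈ 0.0003976255
lam^k = 7.83^1 = 7.83
k! = 1! = 1
P = 0.0003976255 * 7.83 / 1 ≈ 0.003113

0.003113


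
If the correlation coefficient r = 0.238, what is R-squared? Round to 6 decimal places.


R^2 = r^2 = (0.238)^2 = 0.056644

0.056644


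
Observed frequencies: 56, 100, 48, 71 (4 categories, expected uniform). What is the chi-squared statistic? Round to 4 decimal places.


chi2 = sum((O-E)^2/E), E = total/4
total = 275, E = 275/4 = 68.75
(56 - 68.75)^2 / 68.75 = 162.5625 / 68.75 = 2601/1100 ≈ 2.364545
(100 - 68.75)^2 / 68.75 = 976.5625 / 68.75 = 625/44 ≈ 14.204545
(48 - 68.75)^2 / 68.75 = 430.5625 / 68.75 = 6889/1100 ≈ 6.262727
(71 - 68.75)^2 / 68.75 = 5.0625 / 68.75 = 81/1100 ≈ 0.073636
chi2 = 6299/275 ≈ 22.905455

22.9055


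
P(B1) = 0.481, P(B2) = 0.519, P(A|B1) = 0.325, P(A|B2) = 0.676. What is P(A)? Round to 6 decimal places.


P(A) = P(A|B1)*P(B1) + P(A|B2)*P(B2)
P(A|B1)*P(B1) = 0.325 * 0.481 = 0.156325
P(A|B2)*P(B2) = 0.676 * 0.519 = 0.350844
P(A) = 0.156325 + 0.350844 = 0.507169

0.507169


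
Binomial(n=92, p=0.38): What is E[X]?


E[X] = n*p = 92 * 0.38 = 34.96

34.96


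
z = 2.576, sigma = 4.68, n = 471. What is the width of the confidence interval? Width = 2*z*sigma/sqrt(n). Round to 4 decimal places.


width = 2*z*sigma/sqrt(n)
2*z*sigma = 2 * 2.576 * 4.68 = 24.11136
sqrt(471) ≈ 21.702534
width = 24.11136 / 21.702534 ≈ 1.110993

1.1110


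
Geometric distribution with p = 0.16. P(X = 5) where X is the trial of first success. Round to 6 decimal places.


P = (1-p)^(k-1) * p
(1-p)^(k-1) = 0.84^4 ≈ 0.4978714
P = 0.4978714 * 0.16 ≈ 0.07965942

0.079659


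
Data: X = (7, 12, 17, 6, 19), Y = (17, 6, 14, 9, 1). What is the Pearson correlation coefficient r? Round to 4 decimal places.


r = sum((xi-xbar)(yi-ybar)) / sqrt(sum((xi-xbar)^2) * sum((yi-ybar)^2))
n = 5, xbar = 61/5 = 12.2, ybar = 47/5 = 9.4
Sxy = sum((xi-xbar)(yi-ybar)) = -71.4
Sxx = sum((xi-xbar)^2) = 134.8
Syy = sum((yi-ybar)^2) = 161.2
sqrt(Sxx*Syy) ≈ 147.410176
r = Sxy / sqrt(Sxx*Syy) = -71.4 / 147.410176 ≈ -0.484363

-0.4844


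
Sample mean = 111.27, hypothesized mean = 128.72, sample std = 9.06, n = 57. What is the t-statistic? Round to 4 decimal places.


t = (xbar - mu0) / (s/sqrt(n))
xbar - mu0 = 111.27 - 128.72 = -17.45
sqrt(57) ≈ 7.54983444
s/sqrt(n) = 9.06 / 7.54983444 ≈ 1.20002632
t = -17.45 / 1.20002632 ≈ -14.541348

-14.5413


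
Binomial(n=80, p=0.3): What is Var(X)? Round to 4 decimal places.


Var = n*p*(1-p) = 80 * 0.3 * 0.7 = 16.8

16.8000


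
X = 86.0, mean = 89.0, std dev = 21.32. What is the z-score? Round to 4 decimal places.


z = (X - mu) / sigma
X - mu = 86.0 - 89.0 = -3
z = -3 / 21.32 = -75/533 ≈ -0.140713

-0.1407


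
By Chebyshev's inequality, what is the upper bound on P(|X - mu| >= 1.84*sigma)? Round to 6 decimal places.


P <= 1/k^2
k^2 = 1.84^2 = 3.3856
1/k^2 = 1 / 3.3856 = 625/2116 ≈ 0.29536862

0.295369


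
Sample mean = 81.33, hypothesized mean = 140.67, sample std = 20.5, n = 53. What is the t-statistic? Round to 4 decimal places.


t = (xbar - mu0) / (s/sqrt(n))
xbar - mu0 = 81.33 - 140.67 = -59.34
sqrt(53) ≈ 7.28010989
s/sqrt(n) = 20.5 / 7.28010989 ≈ 2.81589156
t = -59.34 / 2.81589156 ≈ -21.073255

-21.0733


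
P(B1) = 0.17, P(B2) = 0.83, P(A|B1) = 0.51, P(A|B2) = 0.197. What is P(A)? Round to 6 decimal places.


P(A) = P(A|B1)*P(B1) + P(A|B2)*P(B2)
P(A|B1)*P(B1) = 0.51 * 0.17 = 0.0867
P(A|B2)*P(B2) = 0.197 * 0.83 = 0.16351
P(A) = 0.0867 + 0.16351 = 0.25021

0.250210


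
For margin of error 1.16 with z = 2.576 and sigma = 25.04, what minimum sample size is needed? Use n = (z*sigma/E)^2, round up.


z*sigma/E = 2.576 * 25.04 / 1.16 = 201572/3625 ≈ 55.606069
(z*sigma/E)^2 ≈ 3092.034906
round up: n = 3093

3093


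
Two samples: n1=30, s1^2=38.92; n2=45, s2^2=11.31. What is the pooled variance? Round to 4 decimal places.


sp^2 = ((n1-1)*s1^2 + (n2-1)*s2^2)/(n1+n2-2)
(n1-1)*s1^2 = 29 * 38.92 = 1128.68
(n2-1)*s2^2 = 44 * 11.31 = 497.64
numerator = 1128.68 + 497.64 = 1626.32
n1+n2-2 = 73
sp^2 = 1626.32 / 73 = 40658/1825 ≈ 22.278356

22.2784


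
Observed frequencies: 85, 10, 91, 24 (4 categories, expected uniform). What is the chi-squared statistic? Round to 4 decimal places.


chi2 = sum((O-E)^2/E), E = total/4
total = 210, E = 210/4 = 52.5
(85 - 52.5)^2 / 52.5 = 1056.25 / 52.5 = 845/42 ≈ 20.119048
(10 - 52.5)^2 / 52.5 = 1806.25 / 52.5 = 1445/42 ≈ 34.404762
(91 - 52.5)^2 / 52.5 = 1482.25 / 52.5 = 847/30 ≈ 28.233333
(24 - 52.5)^2 / 52.5 = 812.25 / 52.5 = 1083/70 ≈ 15.471429
chi2 = 3438/35 ≈ 98.228571

98.2286


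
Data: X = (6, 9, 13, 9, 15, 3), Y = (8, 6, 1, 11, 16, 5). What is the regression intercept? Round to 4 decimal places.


a = ybar - b*xbar, where b = sum((xi-xbar)(yi-ybar)) / sum((xi-xbar)^2)
n = 6, xbar = 55/6 ≈ 9.166667, ybar = 47/6 ≈ 7.833333
Sxy = sum((xi-xbar)(yi-ybar)) = 229/6 ≈ 38.166667
Sxx = sum((xi-xbar)^2) = 581/6 ≈ 96.833333
b = Sxy / Sxx = 229/581 ≈ 0.394148
a = 7.833333 - 0.394148 * 9.166667 = 2452/581 ≈ 4.220310

4.2203


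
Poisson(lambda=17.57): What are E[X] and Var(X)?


E[X] = Var(X) = lambda = 17.57

17.57, 17.57


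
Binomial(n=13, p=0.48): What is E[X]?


E[X] = n*p = 13 * 0.48 = 6.24

6.24


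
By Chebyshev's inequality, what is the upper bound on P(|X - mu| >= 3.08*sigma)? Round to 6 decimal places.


P <= 1/k^2
k^2 = 3.08^2 = 9.4864
1/k^2 = 1 / 9.4864 = 625/5929 ≈ 0.10541407

0.105414


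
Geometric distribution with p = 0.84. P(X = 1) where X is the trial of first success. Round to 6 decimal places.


P = (1-p)^(k-1) * p
(1-p)^(k-1) = 0.16^0 = 1
P = 1 * 0.84 = 0.84

0.840000


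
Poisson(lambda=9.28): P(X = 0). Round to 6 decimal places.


P = e^(-lam) * lam^k / k!
e^(-9.28) ≈ 0.00009327112
lam^k = 9.28^0 = 1
k! = 0! = 1
P = 0.00009327112 * 1 / 1 ≈ 0.000093

0.000093


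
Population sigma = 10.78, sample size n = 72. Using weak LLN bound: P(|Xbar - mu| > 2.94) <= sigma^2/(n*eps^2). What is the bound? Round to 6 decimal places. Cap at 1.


bound = min(1, sigma^2/(n*eps^2))
sigma^2 = 10.78^2 = 116.2084
n*eps^2 = 72 * 2.94^2 = 72 * 8.6436 = 622.3392
sigma^2/(n*eps^2) = 116.2084 / 622.3392 = 121/648 ≈ 0.18672840

0.186728


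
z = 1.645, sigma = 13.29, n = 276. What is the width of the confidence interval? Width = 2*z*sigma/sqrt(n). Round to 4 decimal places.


width = 2*z*sigma/sqrt(n)
2*z*sigma = 2 * 1.645 * 13.29 = 43.7241
sqrt(276) ≈ 16.613248
width = 43.7241 / 16.613248 ≈ 2.631882

2.6319


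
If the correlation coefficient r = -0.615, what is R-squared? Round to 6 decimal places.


R^2 = r^2 = (-0.615)^2 = 0.378225

0.378225


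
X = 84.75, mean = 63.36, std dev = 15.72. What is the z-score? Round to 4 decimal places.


z = (X - mu) / sigma
X - mu = 84.75 - 63.36 = 21.39
z = 21.39 / 15.72 = 713/524 ≈ 1.360687

1.3607


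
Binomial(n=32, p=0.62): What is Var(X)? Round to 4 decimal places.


Var = n*p*(1-p) = 32 * 0.62 * 0.38 = 7.5392

7.5392


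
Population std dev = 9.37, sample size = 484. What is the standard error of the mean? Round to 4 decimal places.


SE = sigma / sqrt(n)
sqrt(484) = 22
SE = 9.37 / 22 = 937/2200 ≈ 0.425909

0.4259


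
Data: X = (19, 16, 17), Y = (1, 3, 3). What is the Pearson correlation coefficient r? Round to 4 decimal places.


r = sum((xi-xbar)(yi-ybar)) / sqrt(sum((xi-xbar)^2) * sum((yi-ybar)^2))
n = 3, xbar = 52/3 ≈ 17.333333, ybar = 7/3 ≈ 2.333333
Sxy = sum((xi-xbar)(yi-ybar)) = -10/3 ≈ -3.333333
Sxx = sum((xi-xbar)^2) = 14/3 ≈ 4.666667
Syy = sum((yi-ybar)^2) = 8/3 ≈ 2.666667
sqrt(Sxx*Syy) ≈ 3.527668
r = Sxy / sqrt(Sxx*Syy) = -3.333333 / 3.527668 ≈ -0.944911

-0.9449


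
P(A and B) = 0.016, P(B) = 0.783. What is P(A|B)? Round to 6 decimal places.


P(A|B) = P(A and B) / P(B) = 0.016 / 0.783 = 16/783 ≈ 0.02043423

0.020434


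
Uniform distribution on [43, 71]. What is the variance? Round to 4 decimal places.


Var = (b-a)^2 / 12
(b-a)^2 = (71 - 43)^2 = 784
Var = 784/12 ≈ 65.333333

65.3333


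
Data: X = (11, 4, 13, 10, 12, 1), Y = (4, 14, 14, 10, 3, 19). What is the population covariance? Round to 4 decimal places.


Cov = (1/n)*sum((xi-xbar)(yi-ybar))
n = 6, xbar = 51/6 = 8.5, ybar = 64/6 = 32/3 ≈ 10.666667
sum((xi-xbar)(yi-ybar)) = -107
Cov = -107 / 6 = -107/6 ≈ -17.833333

-17.8333


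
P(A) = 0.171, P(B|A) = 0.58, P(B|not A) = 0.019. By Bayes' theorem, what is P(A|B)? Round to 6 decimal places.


P(A|B) = P(B|A)*P(A) / P(B), P(B) = P(B|A)*P(A) + P(B|not A)*P(not A)
P(B|A)*P(A) = 0.58 * 0.171 = 0.09918
P(B|not A)*P(not A) = 0.019 * 0.829 = 0.015751
P(B) = 0.09918 + 0.015751 = 0.114931
P(A|B) = 0.09918 / 0.114931 = 5220/6049 ≈ 0.86295255

0.862953


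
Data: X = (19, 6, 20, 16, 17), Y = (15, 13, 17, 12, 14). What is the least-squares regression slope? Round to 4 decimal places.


b = sum((xi-xbar)(yi-ybar)) / sum((xi-xbar)^2)
n = 5, xbar = 78/5 = 15.6, ybar = 71/5 = 14.2
Sxy = sum((xi-xbar)(yi-ybar)) = 25.4
Sxx = sum((xi-xbar)^2) = 125.2
b = Sxy / Sxx = 127/626 ≈ 0.202875

0.2029


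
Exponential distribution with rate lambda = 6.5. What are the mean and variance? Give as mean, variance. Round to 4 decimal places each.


mean = 1/lam, var = 1/lam^2
mean = 1 / 6.5 = 2/13 ≈ 0.153846
lam^2 = 6.5^2 = 42.25
var = 1 / 42.25 = 4/169 ≈ 0.023669

0.1538, 0.0237


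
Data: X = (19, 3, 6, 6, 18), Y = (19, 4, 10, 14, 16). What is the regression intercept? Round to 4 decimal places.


a = ybar - b*xbar, where b = sum((xi-xbar)(yi-ybar)) / sum((xi-xbar)^2)
n = 5, xbar = 52/5 = 10.4, ybar = 63/5 = 12.6
Sxy = sum((xi-xbar)(yi-ybar)) = 149.8
Sxx = sum((xi-xbar)^2) = 225.2
b = Sxy / Sxx = 749/1126 ≈ 0.665187
a = 12.6 - 0.665187 * 10.4 = 3199/563 ≈ 5.682060

5.6821


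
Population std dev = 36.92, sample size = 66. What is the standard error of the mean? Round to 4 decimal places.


SE = sigma / sqrt(n)
sqrt(66) ≈ 8.124038
SE = 36.92 / 8.124038 ≈ 4.544538

4.5445


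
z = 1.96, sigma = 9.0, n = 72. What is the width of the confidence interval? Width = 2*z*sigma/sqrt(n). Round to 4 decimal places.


width = 2*z*sigma/sqrt(n)
2*z*sigma = 2 * 1.96 * 9.0 = 35.28
sqrt(72) ≈ 8.485281
width = 35.28 / 8.485281 ≈ 4.157788

4.1578


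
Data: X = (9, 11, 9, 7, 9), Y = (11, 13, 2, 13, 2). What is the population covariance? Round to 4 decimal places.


Cov = (1/n)*sum((xi-xbar)(yi-ybar))
n = 5, xbar = 45/5 = 9, ybar = 41/5 = 8.2
sum((xi-xbar)(yi-ybar)) = 0
Cov = 0 / 5 = 0

0.0000


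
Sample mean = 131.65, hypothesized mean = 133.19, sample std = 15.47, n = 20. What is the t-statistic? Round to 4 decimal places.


t = (xbar - mu0) / (s/sqrt(n))
xbar - mu0 = 131.65 - 133.19 = -1.54
sqrt(20) ≈ 4.47213595
s/sqrt(n) = 15.47 / 4.47213595 ≈ 3.45919716
t = -1.54 / 3.45919716 ≈ -0.445190

-0.4452


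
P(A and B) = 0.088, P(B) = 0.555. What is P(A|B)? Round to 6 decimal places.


P(A|B) = P(A and B) / P(B) = 0.088 / 0.555 = 88/555 ≈ 0.15855856

0.158559


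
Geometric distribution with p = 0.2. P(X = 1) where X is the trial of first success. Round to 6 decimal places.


P = (1-p)^(k-1) * p
(1-p)^(k-1) = 0.8^0 = 1
P = 1 * 0.2 = 0.2

0.200000


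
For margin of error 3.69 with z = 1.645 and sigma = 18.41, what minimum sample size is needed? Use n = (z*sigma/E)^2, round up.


z*sigma/E = 1.645 * 18.41 / 3.69 ≈ 8.207168
(z*sigma/E)^2 ≈ 67.357607
round up: n = 68

68


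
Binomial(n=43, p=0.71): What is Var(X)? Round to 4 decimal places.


Var = n*p*(1-p) = 43 * 0.71 * 0.29 = 8.8537

8.8537


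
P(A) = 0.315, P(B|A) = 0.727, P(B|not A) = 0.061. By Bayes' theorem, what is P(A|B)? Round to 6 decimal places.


P(A|B) = P(B|A)*P(A) / P(B), P(B) = P(B|A)*P(A) + P(B|not A)*P(not A)
P(B|A)*P(A) = 0.727 * 0.315 = 0.229005
P(B|not A)*P(not A) = 0.061 * 0.685 = 0.041785
P(B) = 0.229005 + 0.041785 = 0.27079
P(A|B) = 0.229005 / 0.27079 ≈ 0.84569223

0.845692


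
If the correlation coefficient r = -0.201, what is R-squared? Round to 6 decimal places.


R^2 = r^2 = (-0.201)^2 = 0.040401

0.040401


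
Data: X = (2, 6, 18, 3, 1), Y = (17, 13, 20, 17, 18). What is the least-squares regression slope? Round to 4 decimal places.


b = sum((xi-xbar)(yi-ybar)) / sum((xi-xbar)^2)
n = 5, xbar = 30/5 = 6, ybar = 85/5 = 17
Sxy = sum((xi-xbar)(yi-ybar)) = 31
Sxx = sum((xi-xbar)^2) = 194
b = Sxy / Sxx = 31/194 ≈ 0.159794

0.1598


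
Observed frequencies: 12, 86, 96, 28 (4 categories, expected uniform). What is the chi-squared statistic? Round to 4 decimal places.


chi2 = sum((O-E)^2/E), E = total/4
total = 222, E = 222/4 = 55.5
(12 - 55.5)^2 / 55.5 = 1892.25 / 55.5 = 2523/74 ≈ 34.094595
(86 - 55.5)^2 / 55.5 = 930.25 / 55.5 = 3721/222 ≈ 16.761261
(96 - 55.5)^2 / 55.5 = 1640.25 / 55.5 = 2187/74 ≈ 29.554054
(28 - 55.5)^2 / 55.5 = 756.25 / 55.5 = 3025/222 ≈ 13.626126
chi2 = 10438/111 ≈ 94.036036

94.0360


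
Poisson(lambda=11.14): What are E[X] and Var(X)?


E[X] = Var(X) = lambda = 11.14

11.14, 11.14


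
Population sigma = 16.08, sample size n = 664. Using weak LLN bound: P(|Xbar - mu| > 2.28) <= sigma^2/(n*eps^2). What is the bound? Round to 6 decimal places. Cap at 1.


bound = min(1, sigma^2/(n*eps^2))
sigma^2 = 16.08^2 = 258.5664
n*eps^2 = 664 * 2.28^2 = 664 * 5.1984 = 3451.7376
sigma^2/(n*eps^2) = 258.5664 / 3451.7376 ≈ 0.07490905

0.074909


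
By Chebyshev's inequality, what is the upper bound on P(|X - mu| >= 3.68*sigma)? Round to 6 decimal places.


P <= 1/k^2
k^2 = 3.68^2 = 13.5424
1/k^2 = 1 / 13.5424 = 625/8464 ≈ 0.07384216

0.073842


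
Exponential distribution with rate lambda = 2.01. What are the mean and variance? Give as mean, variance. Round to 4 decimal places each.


mean = 1/lam, var = 1/lam^2
mean = 1 / 2.01 = 100/201 ≈ 0.497512
lam^2 = 2.01^2 = 4.0401
var = 1 / 4.0401 ≈ 0.247519

0.4975, 0.2475


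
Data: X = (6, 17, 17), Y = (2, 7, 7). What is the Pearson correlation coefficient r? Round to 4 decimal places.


r = sum((xi-xbar)(yi-ybar)) / sqrt(sum((xi-xbar)^2) * sum((yi-ybar)^2))
n = 3, xbar = 40/3 ≈ 13.333333, ybar = 16/3 ≈ 5.333333
Sxy = sum((xi-xbar)(yi-ybar)) = 110/3 ≈ 36.666667
Sxx = sum((xi-xbar)^2) = 242/3 ≈ 80.666667
Syy = sum((yi-ybar)^2) = 50/3 ≈ 16.666667
sqrt(Sxx*Syy) = 110/3 ≈ 36.666667
r = Sxy / sqrt(Sxx*Syy) = 36.666667 / 36.666667 = 1

1.0000


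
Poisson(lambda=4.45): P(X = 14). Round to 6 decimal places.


P = e^(-lam) * lam^k / k!
e^(-4.45) ≈ 0.01167857
lam^k = 4.45^14 ≈ 1194098502.588160
k! = 14! = 87178291200
P = 0.01167857 * 1194098502.588160 / 87178291200 ≈ 0.000160

0.000160


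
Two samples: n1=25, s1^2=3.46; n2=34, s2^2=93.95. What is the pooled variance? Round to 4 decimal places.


sp^2 = ((n1-1)*s1^2 + (n2-1)*s2^2)/(n1+n2-2)
(n1-1)*s1^2 = 24 * 3.46 = 83.04
(n2-1)*s2^2 = 33 * 93.95 = 3100.35
numerator = 83.04 + 3100.35 = 3183.39
n1+n2-2 = 57
sp^2 = 3183.39 / 57 = 106113/1900 ≈ 55.848947

55.8489


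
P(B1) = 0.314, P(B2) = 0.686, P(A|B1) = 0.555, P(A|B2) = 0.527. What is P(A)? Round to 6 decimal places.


P(A) = P(A|B1)*P(B1) + P(A|B2)*P(B2)
P(A|B1)*P(B1) = 0.555 * 0.314 = 0.17427
P(A|B2)*P(B2) = 0.527 * 0.686 = 0.361522
P(A) = 0.17427 + 0.361522 = 0.535792

0.535792


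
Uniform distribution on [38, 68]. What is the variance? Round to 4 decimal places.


Var = (b-a)^2 / 12
(b-a)^2 = (68 - 38)^2 = 900
Var = 900/12 = 75

75.0000


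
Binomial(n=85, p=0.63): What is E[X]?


E[X] = n*p = 85 * 0.63 = 53.55

53.55


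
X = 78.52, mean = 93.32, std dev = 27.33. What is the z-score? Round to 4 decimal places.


z = (X - mu) / sigma
X - mu = 78.52 - 93.32 = -14.8
z = -14.8 / 27.33 = -1480/2733 ≈ -0.541529

-0.5415


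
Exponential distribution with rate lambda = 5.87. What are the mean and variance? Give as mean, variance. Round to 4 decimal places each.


mean = 1/lam, var = 1/lam^2
mean = 1 / 5.87 = 100/587 ≈ 0.170358
lam^2 = 5.87^2 = 34.4569
var = 1 / 34.4569 ≈ 0.029022

0.1704, 0.0290


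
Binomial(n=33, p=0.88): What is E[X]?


E[X] = n*p = 33 * 0.88 = 29.04

29.04


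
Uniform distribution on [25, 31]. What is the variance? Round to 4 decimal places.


Var = (b-a)^2 / 12
(b-a)^2 = (31 - 25)^2 = 36
Var = 36/12 = 3

3.0000


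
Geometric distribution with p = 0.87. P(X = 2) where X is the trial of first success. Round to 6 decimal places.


P = (1-p)^(k-1) * p
(1-p)^(k-1) = 0.13^1 = 0.13
P = 0.13 * 0.87 = 0.1131

0.113100


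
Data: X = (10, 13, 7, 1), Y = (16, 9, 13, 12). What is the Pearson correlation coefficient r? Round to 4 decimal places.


r = sum((xi-xbar)(yi-ybar)) / sqrt(sum((xi-xbar)^2) * sum((yi-ybar)^2))
n = 4, xbar = 31/4 = 7.75, ybar = 50/4 = 12.5
Sxy = sum((xi-xbar)(yi-ybar)) = -7.5
Sxx = sum((xi-xbar)^2) = 78.75
Syy = sum((yi-ybar)^2) = 25
sqrt(Sxx*Syy) ≈ 44.370598
r = Sxy / sqrt(Sxx*Syy) = -7.5 / 44.370598 ≈ -0.169031

-0.1690


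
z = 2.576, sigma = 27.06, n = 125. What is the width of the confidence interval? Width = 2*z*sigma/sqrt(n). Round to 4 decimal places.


width = 2*z*sigma/sqrt(n)
2*z*sigma = 2 * 2.576 * 27.06 = 139.41312
sqrt(125) ≈ 11.180340
width = 139.41312 / 11.180340 ≈ 12.469489

12.4695


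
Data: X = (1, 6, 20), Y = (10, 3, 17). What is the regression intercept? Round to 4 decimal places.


a = ybar - b*xbar, where b = sum((xi-xbar)(yi-ybar)) / sum((xi-xbar)^2)
n = 3, xbar = 27/3 = 9, ybar = 30/3 = 10
Sxy = sum((xi-xbar)(yi-ybar)) = 98
Sxx = sum((xi-xbar)^2) = 194
b = Sxy / Sxx = 49/97 ≈ 0.505155
a = 10 - 0.505155 * 9 = 529/97 ≈ 5.453608

5.4536


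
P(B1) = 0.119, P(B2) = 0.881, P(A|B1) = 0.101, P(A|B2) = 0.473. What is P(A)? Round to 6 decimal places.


P(A) = P(A|B1)*P(B1) + P(A|B2)*P(B2)
P(A|B1)*P(B1) = 0.101 * 0.119 = 0.012019
P(A|B2)*P(B2) = 0.473 * 0.881 = 0.416713
P(A) = 0.012019 + 0.416713 = 0.428732

0.428732


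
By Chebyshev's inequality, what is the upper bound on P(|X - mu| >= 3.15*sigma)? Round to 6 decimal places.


P <= 1/k^2
k^2 = 3.15^2 = 9.9225
1/k^2 = 1 / 9.9225 = 400/3969 ≈ 0.10078105

0.100781


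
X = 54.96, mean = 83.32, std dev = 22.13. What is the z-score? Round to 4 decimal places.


z = (X - mu) / sigma
X - mu = 54.96 - 83.32 = -28.36
z = -28.36 / 22.13 = -2836/2213 ≈ -1.281518

-1.2815


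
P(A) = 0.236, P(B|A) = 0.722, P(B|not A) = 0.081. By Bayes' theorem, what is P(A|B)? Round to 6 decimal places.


P(A|B) = P(B|A)*P(A) / P(B), P(B) = P(B|A)*P(A) + P(B|not A)*P(not A)
P(B|A)*P(A) = 0.722 * 0.236 = 0.170392
P(B|not A)*P(not A) = 0.081 * 0.764 = 0.061884
P(B) = 0.170392 + 0.061884 = 0.232276
P(A|B) = 0.170392 / 0.232276 ≈ 0.73357557

0.733576


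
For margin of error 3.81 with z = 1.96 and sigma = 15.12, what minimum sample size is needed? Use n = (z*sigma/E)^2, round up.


z*sigma/E = 1.96 * 15.12 / 3.81 = 24696/3175 ≈ 7.778268
(z*sigma/E)^2 ≈ 60.501449
round up: n = 61

61


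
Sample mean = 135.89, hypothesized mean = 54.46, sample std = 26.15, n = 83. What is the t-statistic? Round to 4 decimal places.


t = (xbar - mu0) / (s/sqrt(n))
xbar - mu0 = 135.89 - 54.46 = 81.43
sqrt(83) ≈ 9.11043358
s/sqrt(n) = 26.15 / 9.11043358 ≈ 2.87033540
t = 81.43 / 2.87033540 ≈ 28.369507

28.3695


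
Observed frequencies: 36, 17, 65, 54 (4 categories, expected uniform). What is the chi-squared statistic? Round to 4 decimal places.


chi2 = sum((O-E)^2/E), E = total/4
total = 172, E = 172/4 = 43
(36 - 43)^2 / 43 = 49 / 43 = 49/43 ≈ 1.139535
(17 - 43)^2 / 43 = 676 / 43 = 676/43 ≈ 15.720930
(65 - 43)^2 / 43 = 484 / 43 = 484/43 ≈ 11.255814
(54 - 43)^2 / 43 = 121 / 43 = 121/43 ≈ 2.813953
chi2 = 1330/43 ≈ 30.930233

30.9302


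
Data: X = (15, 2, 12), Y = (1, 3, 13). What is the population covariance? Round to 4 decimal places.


Cov = (1/n)*sum((xi-xbar)(yi-ybar))
n = 3, xbar = 29/3 ≈ 9.666667, ybar = 17/3 ≈ 5.666667
sum((xi-xbar)(yi-ybar)) = 38/3 ≈ 12.666667
Cov = 12.666667 / 3 = 38/9 ≈ 4.222222

4.2222


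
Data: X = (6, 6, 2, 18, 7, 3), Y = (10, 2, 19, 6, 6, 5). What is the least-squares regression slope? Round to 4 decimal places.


b = sum((xi-xbar)(yi-ybar)) / sum((xi-xbar)^2)
n = 6, xbar = 42/6 = 7, ybar = 48/6 = 8
Sxy = sum((xi-xbar)(yi-ybar)) = -61
Sxx = sum((xi-xbar)^2) = 164
b = Sxy / Sxx = -61/164 ≈ -0.371951

-0.3720


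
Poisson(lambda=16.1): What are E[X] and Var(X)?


E[X] = Var(X) = lambda = 16.1

16.1, 16.1


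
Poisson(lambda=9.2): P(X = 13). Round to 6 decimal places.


P = e^(-lam) * lam^k / k!
e^(-9.2) ≈ 0.0001010394
lam^k = 9.2^13 ≈ 3382530766424.916625
k! = 13! = 6227020800
P = 0.0001010394 * 3382530766424.916625 / 6227020800 ≈ 0.054885

0.054885


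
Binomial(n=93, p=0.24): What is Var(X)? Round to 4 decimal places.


Var = n*p*(1-p) = 93 * 0.24 * 0.76 = 16.9632

16.9632


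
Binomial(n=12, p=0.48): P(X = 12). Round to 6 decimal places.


P = C(n,k) * p^k * (1-p)^(n-k)
C(12,12) = 1
p^k = 0.48^12 ≈ 0.0001495873
(1-p)^(n-k) = 0.52^0 = 1
P = 1 * 0.0001495873 * 1 ≈ 0.000150

0.000150


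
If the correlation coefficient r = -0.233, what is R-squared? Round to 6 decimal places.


R^2 = r^2 = (-0.233)^2 = 0.054289

0.054289


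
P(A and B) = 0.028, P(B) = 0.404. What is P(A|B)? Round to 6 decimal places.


P(A|B) = P(A and B) / P(B) = 0.028 / 0.404 = 7/101 ≈ 0.06930693

0.069307


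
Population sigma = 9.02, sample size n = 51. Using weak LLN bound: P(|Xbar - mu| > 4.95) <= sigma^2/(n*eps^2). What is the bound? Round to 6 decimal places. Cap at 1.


bound = min(1, sigma^2/(n*eps^2))
sigma^2 = 9.02^2 = 81.3604
n*eps^2 = 51 * 4.95^2 = 51 * 24.5025 = 1249.6275
sigma^2/(n*eps^2) = 81.3604 / 1249.6275 ≈ 0.06510772

0.065108


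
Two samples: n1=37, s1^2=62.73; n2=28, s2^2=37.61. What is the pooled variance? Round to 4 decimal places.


sp^2 = ((n1-1)*s1^2 + (n2-1)*s2^2)/(n1+n2-2)
(n1-1)*s1^2 = 36 * 62.73 = 2258.28
(n2-1)*s2^2 = 27 * 37.61 = 1015.47
numerator = 2258.28 + 1015.47 = 3273.75
n1+n2-2 = 63
sp^2 = 3273.75 / 63 = 1455/28 ≈ 51.964286

51.9643


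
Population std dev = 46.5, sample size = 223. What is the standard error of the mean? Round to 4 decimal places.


SE = sigma / sqrt(n)
sqrt(223) ≈ 14.933185
SE = 46.5 / 14.933185 ≈ 3.113870

3.1139


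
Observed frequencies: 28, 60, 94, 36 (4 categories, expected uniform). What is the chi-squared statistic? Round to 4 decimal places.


chi2 = sum((O-E)^2/E), E = total/4
total = 218, E = 218/4 = 54.5
(28 - 54.5)^2 / 54.5 = 702.25 / 54.5 = 2809/218 ≈ 12.885321
(60 - 54.5)^2 / 54.5 = 30.25 / 54.5 = 121/218 ≈ 0.555046
(94 - 54.5)^2 / 54.5 = 1560.25 / 54.5 = 6241/218 ≈ 28.628440
(36 - 54.5)^2 / 54.5 = 342.25 / 54.5 = 1369/218 ≈ 6.279817
chi2 = 5270/109 ≈ 48.348624

48.3486


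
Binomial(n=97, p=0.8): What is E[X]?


E[X] = n*p = 97 * 0.8 = 77.6

77.6


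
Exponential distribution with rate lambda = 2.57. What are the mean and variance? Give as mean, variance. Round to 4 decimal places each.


mean = 1/lam, var = 1/lam^2
mean = 1 / 2.57 = 100/257 ≈ 0.389105
lam^2 = 2.57^2 = 6.6049
var = 1 / 6.6049 ≈ 0.151403

0.3891, 0.1514


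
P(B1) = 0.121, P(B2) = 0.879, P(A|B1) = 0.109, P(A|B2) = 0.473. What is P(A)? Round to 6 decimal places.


P(A) = P(A|B1)*P(B1) + P(A|B2)*P(B2)
P(A|B1)*P(B1) = 0.109 * 0.121 = 0.013189
P(A|B2)*P(B2) = 0.473 * 0.879 = 0.415767
P(A) = 0.013189 + 0.415767 = 0.428956

0.428956


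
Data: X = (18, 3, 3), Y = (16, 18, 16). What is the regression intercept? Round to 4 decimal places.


a = ybar - b*xbar, where b = sum((xi-xbar)(yi-ybar)) / sum((xi-xbar)^2)
n = 3, xbar = 24/3 = 8, ybar = 50/3 ≈ 16.666667
Sxy = sum((xi-xbar)(yi-ybar)) = -10
Sxx = sum((xi-xbar)^2) = 150
b = Sxy / Sxx = -1/15 ≈ -0.066667
a = 16.666667 - (-0.066667) * 8 = 17.2

17.2000


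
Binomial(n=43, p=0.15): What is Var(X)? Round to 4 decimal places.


Var = n*p*(1-p) = 43 * 0.15 * 0.85 = 5.4825

5.4825


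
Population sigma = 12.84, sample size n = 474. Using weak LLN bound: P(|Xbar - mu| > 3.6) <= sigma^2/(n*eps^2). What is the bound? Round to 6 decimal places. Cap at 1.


bound = min(1, sigma^2/(n*eps^2))
sigma^2 = 12.84^2 = 164.8656
n*eps^2 = 474 * 3.6^2 = 474 * 12.96 = 6143.04
sigma^2/(n*eps^2) = 164.8656 / 6143.04 ≈ 0.02683779

0.026838


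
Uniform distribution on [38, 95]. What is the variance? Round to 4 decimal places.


Var = (b-a)^2 / 12
(b-a)^2 = (95 - 38)^2 = 3249
Var = 3249/12 = 270.75

270.7500


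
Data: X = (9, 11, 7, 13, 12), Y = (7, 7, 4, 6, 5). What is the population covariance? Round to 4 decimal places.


Cov = (1/n)*sum((xi-xbar)(yi-ybar))
n = 5, xbar = 52/5 = 10.4, ybar = 29/5 = 5.8
sum((xi-xbar)(yi-ybar)) = 4.4
Cov = 4.4 / 5 = 0.88

0.8800


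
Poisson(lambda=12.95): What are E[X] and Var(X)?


E[X] = Var(X) = lambda = 12.95

12.95, 12.95


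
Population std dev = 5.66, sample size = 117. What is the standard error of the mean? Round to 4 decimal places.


SE = sigma / sqrt(n)
sqrt(117) ≈ 10.816654
SE = 5.66 / 10.816654 ≈ 0.523267

0.5233


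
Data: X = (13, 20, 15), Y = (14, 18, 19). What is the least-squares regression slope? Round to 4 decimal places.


b = sum((xi-xbar)(yi-ybar)) / sum((xi-xbar)^2)
n = 3, xbar = 48/3 = 16, ybar = 51/3 = 17
Sxy = sum((xi-xbar)(yi-ybar)) = 11
Sxx = sum((xi-xbar)^2) = 26
b = Sxy / Sxx = 11/26 ≈ 0.423077

0.4231


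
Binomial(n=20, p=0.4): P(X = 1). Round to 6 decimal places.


P = C(n,k) * p^k * (1-p)^(n-k)
C(20,1) = 20
p^k = 0.4^1 = 0.4
(1-p)^(n-k) = 0.6^19 ≈ 0.00006093597
P = 20 * 0.4 * 0.00006093597 ≈ 0.000487

0.000487


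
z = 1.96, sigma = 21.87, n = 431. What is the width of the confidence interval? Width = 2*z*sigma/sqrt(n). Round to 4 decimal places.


width = 2*z*sigma/sqrt(n)
2*z*sigma = 2 * 1.96 * 21.87 = 85.7304
sqrt(431) ≈ 20.760539
width = 85.7304 / 20.760539 ≈ 4.129488

4.1295


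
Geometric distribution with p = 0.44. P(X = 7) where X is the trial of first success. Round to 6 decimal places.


P = (1-p)^(k-1) * p
(1-p)^(k-1) = 0.56^6 ≈ 0.03084098
P = 0.03084098 * 0.44 ≈ 0.01357003

0.013570


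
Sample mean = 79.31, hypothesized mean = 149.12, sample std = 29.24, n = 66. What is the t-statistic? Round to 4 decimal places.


t = (xbar - mu0) / (s/sqrt(n))
xbar - mu0 = 79.31 - 149.12 = -69.81
sqrt(66) ≈ 8.12403840
s/sqrt(n) = 29.24 / 8.12403840 ≈ 3.59919520
t = -69.81 / 3.59919520 ≈ -19.396003

-19.3960


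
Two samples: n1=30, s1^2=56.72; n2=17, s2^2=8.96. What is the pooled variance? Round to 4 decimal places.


sp^2 = ((n1-1)*s1^2 + (n2-1)*s2^2)/(n1+n2-2)
(n1-1)*s1^2 = 29 * 56.72 = 1644.88
(n2-1)*s2^2 = 16 * 8.96 = 143.36
numerator = 1644.88 + 143.36 = 1788.24
n1+n2-2 = 45
sp^2 = 1788.24 / 45 = 14902/375 ≈ 39.738667

39.7387


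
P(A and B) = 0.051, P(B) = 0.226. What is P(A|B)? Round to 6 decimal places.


P(A|B) = P(A and B) / P(B) = 0.051 / 0.226 = 51/226 ≈ 0.22566372

0.225664


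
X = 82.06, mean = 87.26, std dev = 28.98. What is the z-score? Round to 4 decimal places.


z = (X - mu) / sigma
X - mu = 82.06 - 87.26 = -5.2
z = -5.2 / 28.98 = -260/1449 ≈ -0.179434

-0.1794


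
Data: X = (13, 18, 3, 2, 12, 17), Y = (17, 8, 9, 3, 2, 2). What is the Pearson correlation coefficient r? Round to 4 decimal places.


r = sum((xi-xbar)(yi-ybar)) / sqrt(sum((xi-xbar)^2) * sum((yi-ybar)^2))
n = 6, xbar = 65/6 ≈ 10.833333, ybar = 41/6 ≈ 6.833333
Sxy = sum((xi-xbar)(yi-ybar)) = 71/6 ≈ 11.833333
Sxx = sum((xi-xbar)^2) = 1409/6 ≈ 234.833333
Syy = sum((yi-ybar)^2) = 1025/6 ≈ 170.833333
sqrt(Sxx*Syy) ≈ 200.293188
r = Sxy / sqrt(Sxx*Syy) = 11.833333 / 200.293188 ≈ 0.059080

0.0591


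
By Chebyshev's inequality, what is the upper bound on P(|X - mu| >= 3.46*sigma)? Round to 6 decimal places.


P <= 1/k^2
k^2 = 3.46^2 = 11.9716
1/k^2 = 1 / 11.9716 ≈ 0.08353102

0.083531


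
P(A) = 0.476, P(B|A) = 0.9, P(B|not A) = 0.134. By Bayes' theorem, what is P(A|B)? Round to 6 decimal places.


P(A|B) = P(B|A)*P(A) / P(B), P(B) = P(B|A)*P(A) + P(B|not A)*P(not A)
P(B|A)*P(A) = 0.9 * 0.476 = 0.4284
P(B|not A)*P(not A) = 0.134 * 0.524 = 0.070216
P(B) = 0.4284 + 0.070216 = 0.498616
P(A|B) = 0.4284 / 0.498616 ≈ 0.85917821

0.859178


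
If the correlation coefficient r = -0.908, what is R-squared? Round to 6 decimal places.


R^2 = r^2 = (-0.908)^2 = 0.824464

0.824464


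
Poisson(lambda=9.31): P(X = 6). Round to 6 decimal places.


P = e^(-lam) * lam^k / k!
e^(-9.31) ≈ 0.00009051455
lam^k = 9.31^6 ≈ 651175.550545
k! = 6! = 720
P = 0.00009051455 * 651175.550545 / 720 ≈ 0.081862

0.081862


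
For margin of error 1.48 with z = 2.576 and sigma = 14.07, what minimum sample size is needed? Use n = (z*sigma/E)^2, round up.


z*sigma/E = 2.576 * 14.07 / 1.48 = 226527/9250 ≈ 24.489405
(z*sigma/E)^2 ≈ 599.730977
round up: n = 600

600


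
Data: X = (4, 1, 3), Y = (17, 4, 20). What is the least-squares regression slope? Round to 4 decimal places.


b = sum((xi-xbar)(yi-ybar)) / sum((xi-xbar)^2)
n = 3, xbar = 8/3 ≈ 2.666667, ybar = 41/3 ≈ 13.666667
Sxy = sum((xi-xbar)(yi-ybar)) = 68/3 ≈ 22.666667
Sxx = sum((xi-xbar)^2) = 14/3 ≈ 4.666667
b = Sxy / Sxx = 34/7 ≈ 4.857143

4.8571


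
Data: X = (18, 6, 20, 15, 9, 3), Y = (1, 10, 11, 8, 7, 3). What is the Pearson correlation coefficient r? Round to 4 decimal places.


r = sum((xi-xbar)(yi-ybar)) / sqrt(sum((xi-xbar)^2) * sum((yi-ybar)^2))
n = 6, xbar = 71/6 ≈ 11.833333, ybar = 40/6 = 20/3 ≈ 6.666667
Sxy = sum((xi-xbar)(yi-ybar)) = 50/3 ≈ 16.666667
Sxx = sum((xi-xbar)^2) = 1409/6 ≈ 234.833333
Syy = sum((yi-ybar)^2) = 232/3 ≈ 77.333333
sqrt(Sxx*Syy) ≈ 134.760693
r = Sxy / sqrt(Sxx*Syy) = 16.666667 / 134.760693 ≈ 0.123676

0.1237


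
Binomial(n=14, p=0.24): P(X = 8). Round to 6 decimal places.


P = C(n,k) * p^k * (1-p)^(n-k)
C(14,8) = 3003
p^k = 0.24^8 ≈ 0.00001100753
(1-p)^(n-k) = 0.76^6 ≈ 0.1926999
P = 3003 * 0.00001100753 * 0.1926999 ≈ 0.006370

0.006370


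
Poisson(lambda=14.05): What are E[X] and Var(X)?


E[X] = Var(X) = lambda = 14.05

14.05, 14.05


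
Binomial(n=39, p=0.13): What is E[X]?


E[X] = n*p = 39 * 0.13 = 5.07

5.07


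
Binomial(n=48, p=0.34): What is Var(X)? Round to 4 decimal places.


Var = n*p*(1-p) = 48 * 0.34 * 0.66 = 10.7712

10.7712


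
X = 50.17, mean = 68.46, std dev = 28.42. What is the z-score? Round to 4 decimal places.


z = (X - mu) / sigma
X - mu = 50.17 - 68.46 = -18.29
z = -18.29 / 28.42 = -1829/2842 ≈ -0.643561

-0.6436


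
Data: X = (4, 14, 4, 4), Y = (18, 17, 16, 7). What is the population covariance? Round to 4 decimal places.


Cov = (1/n)*sum((xi-xbar)(yi-ybar))
n = 4, xbar = 26/4 = 6.5, ybar = 58/4 = 14.5
sum((xi-xbar)(yi-ybar)) = 25
Cov = 25 / 4 = 6.25

6.2500


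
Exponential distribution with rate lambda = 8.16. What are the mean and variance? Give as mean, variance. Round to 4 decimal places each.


mean = 1/lam, var = 1/lam^2
mean = 1 / 8.16 = 25/204 ≈ 0.122549
lam^2 = 8.16^2 = 66.5856
var = 1 / 66.5856 ≈ 0.015018

0.1225, 0.0150


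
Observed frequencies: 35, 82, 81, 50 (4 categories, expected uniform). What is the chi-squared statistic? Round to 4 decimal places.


chi2 = sum((O-E)^2/E), E = total/4
total = 248, E = 248/4 = 62
(35 - 62)^2 / 62 = 729 / 62 = 729/62 ≈ 11.758065
(82 - 62)^2 / 62 = 400 / 62 = 200/31 ≈ 6.451613
(81 - 62)^2 / 62 = 361 / 62 = 361/62 ≈ 5.822581
(50 - 62)^2 / 62 = 144 / 62 = 72/31 ≈ 2.322581
chi2 = 817/31 ≈ 26.354839

26.3548


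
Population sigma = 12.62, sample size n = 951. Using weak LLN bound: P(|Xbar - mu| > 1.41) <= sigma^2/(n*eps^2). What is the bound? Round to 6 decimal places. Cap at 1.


bound = min(1, sigma^2/(n*eps^2))
sigma^2 = 12.62^2 = 159.2644
n*eps^2 = 951 * 1.41^2 = 951 * 1.9881 = 1890.6831
sigma^2/(n*eps^2) = 159.2644 / 1890.6831 ≈ 0.08423643

0.084236


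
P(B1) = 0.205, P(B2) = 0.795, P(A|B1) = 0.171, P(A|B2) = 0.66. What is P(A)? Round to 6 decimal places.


P(A) = P(A|B1)*P(B1) + P(A|B2)*P(B2)
P(A|B1)*P(B1) = 0.171 * 0.205 = 0.035055
P(A|B2)*P(B2) = 0.66 * 0.795 = 0.5247
P(A) = 0.035055 + 0.5247 = 0.559755

0.559755


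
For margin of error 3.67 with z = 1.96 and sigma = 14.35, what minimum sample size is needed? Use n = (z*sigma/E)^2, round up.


z*sigma/E = 1.96 * 14.35 / 3.67 = 14063/1835 ≈ 7.663760
(z*sigma/E)^2 ≈ 58.733221
round up: n = 59

59
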